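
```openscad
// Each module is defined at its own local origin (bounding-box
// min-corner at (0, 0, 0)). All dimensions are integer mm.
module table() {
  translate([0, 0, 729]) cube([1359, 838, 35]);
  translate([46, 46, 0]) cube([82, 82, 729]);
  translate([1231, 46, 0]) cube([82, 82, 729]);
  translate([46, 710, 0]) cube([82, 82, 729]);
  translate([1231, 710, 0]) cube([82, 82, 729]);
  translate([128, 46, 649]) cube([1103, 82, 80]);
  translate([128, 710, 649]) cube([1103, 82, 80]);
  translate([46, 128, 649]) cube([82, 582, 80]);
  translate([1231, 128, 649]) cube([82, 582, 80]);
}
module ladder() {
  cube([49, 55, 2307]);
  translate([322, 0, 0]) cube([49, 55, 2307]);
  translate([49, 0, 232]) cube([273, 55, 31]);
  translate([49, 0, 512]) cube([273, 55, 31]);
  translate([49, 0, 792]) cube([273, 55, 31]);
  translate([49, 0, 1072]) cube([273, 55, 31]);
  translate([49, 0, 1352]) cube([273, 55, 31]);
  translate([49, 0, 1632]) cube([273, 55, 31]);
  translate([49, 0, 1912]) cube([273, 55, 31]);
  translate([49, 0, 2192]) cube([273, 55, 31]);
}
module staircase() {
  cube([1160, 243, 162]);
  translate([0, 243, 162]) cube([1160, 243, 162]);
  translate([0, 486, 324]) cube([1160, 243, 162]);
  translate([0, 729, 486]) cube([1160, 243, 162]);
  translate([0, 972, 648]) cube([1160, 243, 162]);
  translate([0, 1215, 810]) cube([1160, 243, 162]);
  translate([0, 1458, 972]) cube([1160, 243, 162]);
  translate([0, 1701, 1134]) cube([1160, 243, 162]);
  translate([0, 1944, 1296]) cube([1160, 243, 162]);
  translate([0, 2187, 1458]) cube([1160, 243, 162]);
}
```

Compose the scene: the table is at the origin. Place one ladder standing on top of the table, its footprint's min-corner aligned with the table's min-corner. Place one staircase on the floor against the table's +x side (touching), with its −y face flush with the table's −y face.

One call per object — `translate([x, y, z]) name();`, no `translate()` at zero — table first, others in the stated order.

table();
translate([0, 0, 764]) ladder();
translate([1359, 0, 0]) staircase();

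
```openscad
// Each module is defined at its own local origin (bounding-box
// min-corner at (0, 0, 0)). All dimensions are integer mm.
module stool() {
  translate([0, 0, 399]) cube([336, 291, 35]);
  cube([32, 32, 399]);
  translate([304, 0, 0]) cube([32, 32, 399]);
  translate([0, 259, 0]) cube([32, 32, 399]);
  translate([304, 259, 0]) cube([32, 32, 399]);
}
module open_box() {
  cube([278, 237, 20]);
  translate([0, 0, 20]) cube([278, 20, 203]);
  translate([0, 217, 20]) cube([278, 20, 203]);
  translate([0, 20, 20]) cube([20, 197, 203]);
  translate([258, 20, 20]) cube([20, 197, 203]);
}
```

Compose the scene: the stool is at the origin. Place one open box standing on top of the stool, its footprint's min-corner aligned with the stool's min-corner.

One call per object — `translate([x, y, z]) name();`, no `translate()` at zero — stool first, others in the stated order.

stool();
translate([0, 0, 434]) open_box();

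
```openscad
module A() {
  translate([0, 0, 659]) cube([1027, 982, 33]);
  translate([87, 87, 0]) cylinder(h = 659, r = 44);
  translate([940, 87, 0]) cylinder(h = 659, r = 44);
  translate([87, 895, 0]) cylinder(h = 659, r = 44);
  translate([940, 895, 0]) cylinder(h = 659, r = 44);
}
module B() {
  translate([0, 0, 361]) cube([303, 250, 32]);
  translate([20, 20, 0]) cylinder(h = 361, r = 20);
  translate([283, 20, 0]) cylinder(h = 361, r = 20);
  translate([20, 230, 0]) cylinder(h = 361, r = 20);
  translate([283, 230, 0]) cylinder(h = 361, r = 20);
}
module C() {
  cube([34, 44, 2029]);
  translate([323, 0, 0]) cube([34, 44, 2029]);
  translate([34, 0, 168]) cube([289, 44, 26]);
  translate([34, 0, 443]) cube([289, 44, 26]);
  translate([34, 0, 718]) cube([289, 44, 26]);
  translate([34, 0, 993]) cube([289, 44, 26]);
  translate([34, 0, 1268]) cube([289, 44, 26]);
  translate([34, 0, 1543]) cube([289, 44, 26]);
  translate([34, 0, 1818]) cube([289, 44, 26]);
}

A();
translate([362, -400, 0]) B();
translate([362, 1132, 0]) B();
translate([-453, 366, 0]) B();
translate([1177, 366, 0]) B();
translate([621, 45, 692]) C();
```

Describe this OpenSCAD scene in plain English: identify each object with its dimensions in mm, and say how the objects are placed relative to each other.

A is a table with a 1027×982 mm rectangular top, 33 mm thick, top surface at z = 692 mm, supported by four round legs of 88 mm diameter, each leg's bounding box inset 43 mm from the nearest pair of top edges, running from the floor.

B is a four-legged stool. The seat is 303×250 mm, 32 mm thick, top at z = 393 mm. It stands on four round legs, each 40 mm in diameter, from z = 0 to the seat underside, each leg's axis is inset half a diameter from the nearest pair of seat edges (so the leg's bounding box is flush with the corner).

C is a wooden ladder with two side rails of 34×44 mm section and 2029 mm height, set 357 mm apart overall. Between them run 7 rectangular rungs (44 mm deep, 26 mm thick), front faces flush with the rails' −y face. The bottom of the first rung is 168 mm above the floor and each subsequent rung is 275 mm higher than the one below.

Four stools sit around the table at the −y, +y, −x, +x sides. The ladder is on top of the table.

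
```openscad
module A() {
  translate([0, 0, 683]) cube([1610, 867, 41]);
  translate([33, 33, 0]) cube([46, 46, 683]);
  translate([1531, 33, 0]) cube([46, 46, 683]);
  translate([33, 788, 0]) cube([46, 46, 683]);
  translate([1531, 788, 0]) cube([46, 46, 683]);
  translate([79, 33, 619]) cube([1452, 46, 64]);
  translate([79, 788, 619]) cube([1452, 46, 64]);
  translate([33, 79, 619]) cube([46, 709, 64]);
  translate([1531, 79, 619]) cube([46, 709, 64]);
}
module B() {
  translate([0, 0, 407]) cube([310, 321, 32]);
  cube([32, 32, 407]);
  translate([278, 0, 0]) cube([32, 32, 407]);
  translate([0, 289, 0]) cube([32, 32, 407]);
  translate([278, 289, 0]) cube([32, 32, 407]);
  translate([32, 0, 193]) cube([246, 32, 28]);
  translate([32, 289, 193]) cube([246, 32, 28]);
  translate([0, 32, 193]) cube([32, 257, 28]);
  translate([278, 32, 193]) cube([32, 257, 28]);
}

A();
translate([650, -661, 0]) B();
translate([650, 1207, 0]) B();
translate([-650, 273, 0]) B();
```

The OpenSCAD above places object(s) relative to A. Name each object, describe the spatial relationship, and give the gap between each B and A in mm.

Each stool's nearest face is 340 mm from the table's bounding box.

A is a table. B is a stool. Three stools sit around the table at the −y, +y, −x sides. The gap between each stool and the table is 340 mm.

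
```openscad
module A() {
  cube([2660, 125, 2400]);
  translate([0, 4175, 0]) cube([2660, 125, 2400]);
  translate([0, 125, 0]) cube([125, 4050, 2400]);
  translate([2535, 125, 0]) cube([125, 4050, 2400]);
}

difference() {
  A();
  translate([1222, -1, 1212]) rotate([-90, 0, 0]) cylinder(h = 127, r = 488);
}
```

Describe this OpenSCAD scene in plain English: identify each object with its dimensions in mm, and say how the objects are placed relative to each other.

A is the wall frame of a small rectangular building: four walls, each 2400 mm tall and 125 mm thick, enclosing a footprint 2660 mm (x) by 4300 mm (y) outside-to-outside, with no floor or roof. The front and back walls (the −y and +y sides) span the full width; the two side walls fit between them.

The house frame has a circular hole of radius 488 mm through its front wall, centred at (x = 1222, z = 1212).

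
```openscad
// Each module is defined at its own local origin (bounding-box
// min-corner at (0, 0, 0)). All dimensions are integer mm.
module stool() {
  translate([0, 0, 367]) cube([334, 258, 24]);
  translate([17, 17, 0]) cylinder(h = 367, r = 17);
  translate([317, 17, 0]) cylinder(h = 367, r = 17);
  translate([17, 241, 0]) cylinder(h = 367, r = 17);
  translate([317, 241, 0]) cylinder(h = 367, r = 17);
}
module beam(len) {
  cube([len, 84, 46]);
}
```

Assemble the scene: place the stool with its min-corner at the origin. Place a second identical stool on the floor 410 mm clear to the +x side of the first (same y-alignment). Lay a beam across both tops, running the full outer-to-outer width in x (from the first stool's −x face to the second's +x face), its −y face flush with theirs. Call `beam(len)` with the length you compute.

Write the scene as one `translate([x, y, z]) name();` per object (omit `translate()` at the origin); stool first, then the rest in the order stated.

stool();
translate([744, 0, 0]) stool();
translate([0, 0, 391]) beam(1078);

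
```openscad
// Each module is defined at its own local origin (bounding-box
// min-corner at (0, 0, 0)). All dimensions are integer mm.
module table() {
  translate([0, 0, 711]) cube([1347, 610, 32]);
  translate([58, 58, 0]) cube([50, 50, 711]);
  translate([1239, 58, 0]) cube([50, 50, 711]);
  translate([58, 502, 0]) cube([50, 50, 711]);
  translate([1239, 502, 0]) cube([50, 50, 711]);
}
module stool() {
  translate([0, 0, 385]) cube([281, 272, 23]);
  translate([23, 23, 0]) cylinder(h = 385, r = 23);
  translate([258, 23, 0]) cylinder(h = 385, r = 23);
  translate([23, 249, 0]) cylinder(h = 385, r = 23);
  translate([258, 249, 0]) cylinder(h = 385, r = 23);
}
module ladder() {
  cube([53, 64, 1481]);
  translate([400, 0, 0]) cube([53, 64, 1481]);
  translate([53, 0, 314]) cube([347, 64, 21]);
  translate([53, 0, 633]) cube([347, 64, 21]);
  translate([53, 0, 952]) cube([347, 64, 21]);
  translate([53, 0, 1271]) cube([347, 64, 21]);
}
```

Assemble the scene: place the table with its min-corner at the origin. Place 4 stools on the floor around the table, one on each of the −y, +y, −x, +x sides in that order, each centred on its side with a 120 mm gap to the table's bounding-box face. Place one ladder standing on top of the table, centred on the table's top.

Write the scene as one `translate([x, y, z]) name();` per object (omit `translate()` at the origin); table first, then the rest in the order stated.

table();
translate([533, -392, 0]) stool();
translate([533, 730, 0]) stool();
translate([-401, 169, 0]) stool();
translate([1467, 169, 0]) stool();
translate([447, 273, 743]) ladder();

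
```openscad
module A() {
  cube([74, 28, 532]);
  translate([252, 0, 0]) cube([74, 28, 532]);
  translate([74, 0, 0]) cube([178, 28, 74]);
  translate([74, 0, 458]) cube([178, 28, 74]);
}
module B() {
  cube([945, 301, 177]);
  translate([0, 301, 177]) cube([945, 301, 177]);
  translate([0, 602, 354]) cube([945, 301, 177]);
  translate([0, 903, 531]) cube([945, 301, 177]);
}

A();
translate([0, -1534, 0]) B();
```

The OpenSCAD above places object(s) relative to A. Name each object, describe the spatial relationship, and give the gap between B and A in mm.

A is a picture frame. B is a staircase. The staircase is on the floor beside the picture frame on its −y side. The gap between the staircase and the picture frame is 330 mm.

The staircase's nearest face is 330 mm from the picture frame's −y face.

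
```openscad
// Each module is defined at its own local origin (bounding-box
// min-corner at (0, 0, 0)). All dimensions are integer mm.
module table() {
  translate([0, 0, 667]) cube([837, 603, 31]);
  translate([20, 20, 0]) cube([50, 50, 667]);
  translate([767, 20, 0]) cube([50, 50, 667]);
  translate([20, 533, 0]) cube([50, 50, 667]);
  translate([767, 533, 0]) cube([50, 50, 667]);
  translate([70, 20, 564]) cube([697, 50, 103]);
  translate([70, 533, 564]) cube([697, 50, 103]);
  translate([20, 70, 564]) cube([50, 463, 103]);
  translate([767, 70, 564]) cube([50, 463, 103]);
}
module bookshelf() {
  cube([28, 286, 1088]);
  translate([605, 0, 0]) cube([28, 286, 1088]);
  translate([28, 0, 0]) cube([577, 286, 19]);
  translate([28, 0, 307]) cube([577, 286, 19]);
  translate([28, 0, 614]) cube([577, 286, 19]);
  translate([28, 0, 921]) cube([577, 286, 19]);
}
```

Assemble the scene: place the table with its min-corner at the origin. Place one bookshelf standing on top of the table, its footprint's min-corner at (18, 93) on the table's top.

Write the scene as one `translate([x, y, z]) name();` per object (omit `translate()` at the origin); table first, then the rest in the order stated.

table();
translate([18, 93, 698]) bookshelf();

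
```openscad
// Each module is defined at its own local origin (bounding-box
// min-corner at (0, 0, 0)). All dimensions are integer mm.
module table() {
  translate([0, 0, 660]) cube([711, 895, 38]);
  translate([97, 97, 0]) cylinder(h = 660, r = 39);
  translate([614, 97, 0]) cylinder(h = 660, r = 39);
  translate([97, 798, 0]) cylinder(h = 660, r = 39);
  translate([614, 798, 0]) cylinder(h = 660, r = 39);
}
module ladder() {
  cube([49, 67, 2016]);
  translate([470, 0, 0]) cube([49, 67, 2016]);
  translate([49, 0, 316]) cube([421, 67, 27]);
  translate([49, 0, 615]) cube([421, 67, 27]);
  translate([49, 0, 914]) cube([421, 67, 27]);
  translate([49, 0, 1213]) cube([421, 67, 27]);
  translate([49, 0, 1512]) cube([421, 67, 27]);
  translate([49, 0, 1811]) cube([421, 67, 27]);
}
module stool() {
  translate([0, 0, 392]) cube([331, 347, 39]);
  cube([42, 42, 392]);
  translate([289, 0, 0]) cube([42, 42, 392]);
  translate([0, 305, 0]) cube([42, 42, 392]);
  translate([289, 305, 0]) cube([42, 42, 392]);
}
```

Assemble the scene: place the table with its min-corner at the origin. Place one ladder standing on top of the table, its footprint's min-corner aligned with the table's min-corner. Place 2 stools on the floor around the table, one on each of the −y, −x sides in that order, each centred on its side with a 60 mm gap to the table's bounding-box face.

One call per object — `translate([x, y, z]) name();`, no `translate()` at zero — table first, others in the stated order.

table();
translate([0, 0, 698]) ladder();
translate([190, -407, 0]) stool();
translate([-391, 274, 0]) stool();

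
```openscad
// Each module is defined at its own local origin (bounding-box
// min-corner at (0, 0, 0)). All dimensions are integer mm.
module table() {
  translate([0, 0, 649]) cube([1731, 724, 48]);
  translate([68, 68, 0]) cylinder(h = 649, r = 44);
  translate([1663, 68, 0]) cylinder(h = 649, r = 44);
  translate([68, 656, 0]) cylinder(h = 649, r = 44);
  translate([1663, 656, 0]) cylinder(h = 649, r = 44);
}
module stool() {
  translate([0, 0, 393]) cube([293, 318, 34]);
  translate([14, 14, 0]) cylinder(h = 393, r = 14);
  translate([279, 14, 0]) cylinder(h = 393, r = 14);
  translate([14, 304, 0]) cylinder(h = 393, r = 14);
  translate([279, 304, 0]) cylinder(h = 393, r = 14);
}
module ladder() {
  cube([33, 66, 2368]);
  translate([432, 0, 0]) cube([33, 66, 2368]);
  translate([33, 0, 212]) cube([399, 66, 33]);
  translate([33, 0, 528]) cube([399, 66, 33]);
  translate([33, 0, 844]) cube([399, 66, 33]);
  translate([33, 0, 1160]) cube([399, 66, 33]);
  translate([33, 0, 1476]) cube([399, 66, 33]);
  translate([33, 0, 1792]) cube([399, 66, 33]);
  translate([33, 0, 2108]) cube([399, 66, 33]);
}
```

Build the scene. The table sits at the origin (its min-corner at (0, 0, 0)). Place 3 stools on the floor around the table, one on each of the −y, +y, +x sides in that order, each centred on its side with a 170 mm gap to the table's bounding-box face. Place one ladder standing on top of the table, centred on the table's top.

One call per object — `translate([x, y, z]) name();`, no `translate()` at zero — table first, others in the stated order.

table();
translate([719, -488, 0]) stool();
translate([719, 894, 0]) stool();
translate([1901, 203, 0]) stool();
translate([633, 329, 697]) ladder();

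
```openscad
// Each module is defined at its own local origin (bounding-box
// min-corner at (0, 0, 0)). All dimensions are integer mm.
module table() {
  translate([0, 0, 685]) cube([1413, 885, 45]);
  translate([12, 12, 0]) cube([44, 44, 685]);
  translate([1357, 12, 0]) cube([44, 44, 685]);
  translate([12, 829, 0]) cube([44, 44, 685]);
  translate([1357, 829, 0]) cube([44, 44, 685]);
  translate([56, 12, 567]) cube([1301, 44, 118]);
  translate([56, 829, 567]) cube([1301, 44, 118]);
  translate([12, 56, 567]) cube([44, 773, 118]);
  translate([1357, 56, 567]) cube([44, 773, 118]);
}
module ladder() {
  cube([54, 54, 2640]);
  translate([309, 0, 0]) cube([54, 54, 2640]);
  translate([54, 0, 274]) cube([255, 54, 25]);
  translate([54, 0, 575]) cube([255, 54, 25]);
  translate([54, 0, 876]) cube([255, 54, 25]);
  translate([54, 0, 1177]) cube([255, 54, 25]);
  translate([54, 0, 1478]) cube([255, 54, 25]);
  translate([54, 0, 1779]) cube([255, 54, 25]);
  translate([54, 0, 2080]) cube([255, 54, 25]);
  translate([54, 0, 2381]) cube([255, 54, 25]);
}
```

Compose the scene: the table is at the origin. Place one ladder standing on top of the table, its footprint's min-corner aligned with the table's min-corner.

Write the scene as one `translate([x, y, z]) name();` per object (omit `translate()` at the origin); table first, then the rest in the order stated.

table();
translate([0, 0, 730]) ladder();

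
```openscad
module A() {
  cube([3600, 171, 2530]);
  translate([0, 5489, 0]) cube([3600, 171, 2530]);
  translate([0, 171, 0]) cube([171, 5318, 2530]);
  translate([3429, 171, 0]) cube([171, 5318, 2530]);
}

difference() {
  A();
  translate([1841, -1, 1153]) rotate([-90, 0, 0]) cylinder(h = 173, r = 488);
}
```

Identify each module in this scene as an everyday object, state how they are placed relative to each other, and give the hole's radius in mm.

The subtracted cylinder has r = 488 mm.

A is a house frame. The house frame has a circular hole through its front wall. The hole's radius is 488 mm.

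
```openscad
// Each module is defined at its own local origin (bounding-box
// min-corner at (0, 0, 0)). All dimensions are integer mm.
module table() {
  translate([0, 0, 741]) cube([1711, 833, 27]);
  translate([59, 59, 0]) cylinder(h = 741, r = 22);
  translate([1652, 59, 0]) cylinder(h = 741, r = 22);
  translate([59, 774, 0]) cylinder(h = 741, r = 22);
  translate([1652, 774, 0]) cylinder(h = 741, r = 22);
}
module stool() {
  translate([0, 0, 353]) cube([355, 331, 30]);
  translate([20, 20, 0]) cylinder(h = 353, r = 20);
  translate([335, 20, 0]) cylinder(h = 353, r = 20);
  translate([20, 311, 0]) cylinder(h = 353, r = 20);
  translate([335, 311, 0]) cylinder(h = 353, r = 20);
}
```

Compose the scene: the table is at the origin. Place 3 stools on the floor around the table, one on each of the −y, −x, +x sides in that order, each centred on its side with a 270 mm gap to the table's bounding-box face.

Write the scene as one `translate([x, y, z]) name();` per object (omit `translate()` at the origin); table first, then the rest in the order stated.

table();
translate([678, -601, 0]) stool();
translate([-625, 251, 0]) stool();
translate([1981, 251, 0]) stool();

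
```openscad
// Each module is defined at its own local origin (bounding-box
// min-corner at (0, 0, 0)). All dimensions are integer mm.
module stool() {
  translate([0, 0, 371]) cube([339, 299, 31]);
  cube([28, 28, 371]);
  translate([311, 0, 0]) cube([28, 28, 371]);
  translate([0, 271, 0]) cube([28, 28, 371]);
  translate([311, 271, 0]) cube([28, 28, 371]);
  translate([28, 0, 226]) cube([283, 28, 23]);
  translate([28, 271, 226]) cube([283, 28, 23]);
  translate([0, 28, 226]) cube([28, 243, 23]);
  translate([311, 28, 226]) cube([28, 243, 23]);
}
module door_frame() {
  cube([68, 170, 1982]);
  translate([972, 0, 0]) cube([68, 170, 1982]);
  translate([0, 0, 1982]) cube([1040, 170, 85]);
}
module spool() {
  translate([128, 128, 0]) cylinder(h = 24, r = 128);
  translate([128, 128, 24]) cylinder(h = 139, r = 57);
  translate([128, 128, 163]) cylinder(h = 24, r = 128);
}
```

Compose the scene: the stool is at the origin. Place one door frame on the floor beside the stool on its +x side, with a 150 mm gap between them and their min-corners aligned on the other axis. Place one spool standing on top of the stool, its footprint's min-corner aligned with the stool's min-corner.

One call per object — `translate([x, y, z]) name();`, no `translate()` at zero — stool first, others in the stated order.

stool();
translate([489, 0, 0]) door_frame();
translate([0, 0, 402]) spool();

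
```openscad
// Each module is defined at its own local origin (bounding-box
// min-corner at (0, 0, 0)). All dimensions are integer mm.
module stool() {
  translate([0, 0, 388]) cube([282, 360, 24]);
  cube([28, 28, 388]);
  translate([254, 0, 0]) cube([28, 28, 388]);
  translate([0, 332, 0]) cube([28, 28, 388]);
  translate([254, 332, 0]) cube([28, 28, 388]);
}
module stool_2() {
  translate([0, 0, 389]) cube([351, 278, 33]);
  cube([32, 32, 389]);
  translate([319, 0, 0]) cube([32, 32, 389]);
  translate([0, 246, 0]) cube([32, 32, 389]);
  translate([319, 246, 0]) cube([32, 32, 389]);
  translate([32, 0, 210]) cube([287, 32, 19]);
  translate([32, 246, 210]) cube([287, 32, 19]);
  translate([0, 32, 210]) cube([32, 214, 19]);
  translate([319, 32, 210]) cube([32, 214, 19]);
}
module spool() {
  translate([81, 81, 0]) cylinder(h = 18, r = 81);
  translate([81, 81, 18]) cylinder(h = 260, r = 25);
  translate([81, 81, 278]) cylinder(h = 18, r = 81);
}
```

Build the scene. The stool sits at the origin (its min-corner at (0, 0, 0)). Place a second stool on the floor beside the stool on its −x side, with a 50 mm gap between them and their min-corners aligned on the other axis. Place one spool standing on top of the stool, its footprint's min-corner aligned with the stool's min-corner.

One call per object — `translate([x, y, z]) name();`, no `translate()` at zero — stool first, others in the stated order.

stool();
translate([-401, 0, 0]) stool_2();
translate([0, 0, 412]) spool();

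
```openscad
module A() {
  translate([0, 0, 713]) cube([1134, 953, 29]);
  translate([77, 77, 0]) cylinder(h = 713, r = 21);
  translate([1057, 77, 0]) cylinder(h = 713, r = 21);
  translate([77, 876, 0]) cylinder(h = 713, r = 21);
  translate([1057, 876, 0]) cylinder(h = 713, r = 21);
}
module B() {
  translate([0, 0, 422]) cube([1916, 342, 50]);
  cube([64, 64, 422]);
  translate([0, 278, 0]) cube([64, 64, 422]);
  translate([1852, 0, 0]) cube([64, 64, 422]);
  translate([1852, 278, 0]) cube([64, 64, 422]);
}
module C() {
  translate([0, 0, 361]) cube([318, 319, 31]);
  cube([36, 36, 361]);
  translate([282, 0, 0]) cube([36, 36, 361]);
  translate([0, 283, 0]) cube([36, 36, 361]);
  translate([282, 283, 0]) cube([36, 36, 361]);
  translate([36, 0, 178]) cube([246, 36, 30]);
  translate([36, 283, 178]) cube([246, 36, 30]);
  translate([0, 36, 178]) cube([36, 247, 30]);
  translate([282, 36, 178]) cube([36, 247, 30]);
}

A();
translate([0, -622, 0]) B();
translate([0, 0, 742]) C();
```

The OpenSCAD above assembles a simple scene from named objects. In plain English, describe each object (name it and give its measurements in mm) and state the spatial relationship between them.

A is a table with a 1134×953 mm rectangular top, 29 mm thick, top surface at z = 742 mm, supported by four round legs of 42 mm diameter, each leg's bounding box inset 56 mm from the nearest pair of top edges, running from the floor.

B is a long wooden bench with a 1916 mm (x) × 342 mm (y) seat, 50 mm thick, its top surface 472 mm above the floor. Four 64 mm square legs at the seat corners, flush with the edges, run from z = 0 to the seat underside.

C is a four-legged stool. The seat is a 318×319×31 mm slab whose top surface is at z = 392 mm; four square legs, each 36×36 mm in cross-section, run from the floor (z = 0) to the underside of the seat, each flush with a corner of the seat. Four stretchers, 36 mm wide and 30 mm tall, connect adjacent legs with their undersides at z = 178 mm, each running between the inner faces of the legs it joins and aligned with the legs' outer faces on the other axis.

The bench is on the floor beside the table on its −y side. The stool is on top of the table.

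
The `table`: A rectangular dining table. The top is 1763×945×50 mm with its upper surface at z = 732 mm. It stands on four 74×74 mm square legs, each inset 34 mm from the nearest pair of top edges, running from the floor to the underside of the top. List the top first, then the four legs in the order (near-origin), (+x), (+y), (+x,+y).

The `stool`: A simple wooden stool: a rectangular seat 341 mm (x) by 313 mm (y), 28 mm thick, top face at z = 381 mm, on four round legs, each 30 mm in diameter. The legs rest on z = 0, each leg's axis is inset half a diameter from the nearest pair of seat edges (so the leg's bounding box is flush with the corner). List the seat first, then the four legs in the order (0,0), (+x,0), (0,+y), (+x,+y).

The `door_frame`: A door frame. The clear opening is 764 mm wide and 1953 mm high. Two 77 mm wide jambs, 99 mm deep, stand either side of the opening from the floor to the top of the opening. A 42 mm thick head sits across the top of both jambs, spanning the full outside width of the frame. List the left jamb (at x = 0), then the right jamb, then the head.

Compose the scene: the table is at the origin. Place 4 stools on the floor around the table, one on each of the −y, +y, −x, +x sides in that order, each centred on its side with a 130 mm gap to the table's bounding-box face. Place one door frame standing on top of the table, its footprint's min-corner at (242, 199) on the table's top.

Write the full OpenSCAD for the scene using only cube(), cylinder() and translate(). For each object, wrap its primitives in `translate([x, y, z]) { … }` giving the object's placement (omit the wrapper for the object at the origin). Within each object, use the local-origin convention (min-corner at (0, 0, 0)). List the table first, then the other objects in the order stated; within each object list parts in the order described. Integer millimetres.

translate([0, 0, 682]) cube([1763, 945, 50]);
translate([34, 34, 0]) cube([74, 74, 682]);
translate([1655, 34, 0]) cube([74, 74, 682]);
translate([34, 837, 0]) cube([74, 74, 682]);
translate([1655, 837, 0]) cube([74, 74, 682]);
translate([711, -443, 0]) {
  translate([0, 0, 353]) cube([341, 313, 28]);
  translate([15, 15, 0]) cylinder(h = 353, r = 15);
  translate([326, 15, 0]) cylinder(h = 353, r = 15);
  translate([15, 298, 0]) cylinder(h = 353, r = 15);
  translate([326, 298, 0]) cylinder(h = 353, r = 15);
}
translate([711, 1075, 0]) {
  translate([0, 0, 353]) cube([341, 313, 28]);
  translate([15, 15, 0]) cylinder(h = 353, r = 15);
  translate([326, 15, 0]) cylinder(h = 353, r = 15);
  translate([15, 298, 0]) cylinder(h = 353, r = 15);
  translate([326, 298, 0]) cylinder(h = 353, r = 15);
}
translate([-471, 316, 0]) {
  translate([0, 0, 353]) cube([341, 313, 28]);
  translate([15, 15, 0]) cylinder(h = 353, r = 15);
  translate([326, 15, 0]) cylinder(h = 353, r = 15);
  translate([15, 298, 0]) cylinder(h = 353, r = 15);
  translate([326, 298, 0]) cylinder(h = 353, r = 15);
}
translate([1893, 316, 0]) {
  translate([0, 0, 353]) cube([341, 313, 28]);
  translate([15, 15, 0]) cylinder(h = 353, r = 15);
  translate([326, 15, 0]) cylinder(h = 353, r = 15);
  translate([15, 298, 0]) cylinder(h = 353, r = 15);
  translate([326, 298, 0]) cylinder(h = 353, r = 15);
}
translate([242, 199, 732]) {
  cube([77, 99, 1953]);
  translate([841, 0, 0]) cube([77, 99, 1953]);
  translate([0, 0, 1953]) cube([918, 99, 42]);
}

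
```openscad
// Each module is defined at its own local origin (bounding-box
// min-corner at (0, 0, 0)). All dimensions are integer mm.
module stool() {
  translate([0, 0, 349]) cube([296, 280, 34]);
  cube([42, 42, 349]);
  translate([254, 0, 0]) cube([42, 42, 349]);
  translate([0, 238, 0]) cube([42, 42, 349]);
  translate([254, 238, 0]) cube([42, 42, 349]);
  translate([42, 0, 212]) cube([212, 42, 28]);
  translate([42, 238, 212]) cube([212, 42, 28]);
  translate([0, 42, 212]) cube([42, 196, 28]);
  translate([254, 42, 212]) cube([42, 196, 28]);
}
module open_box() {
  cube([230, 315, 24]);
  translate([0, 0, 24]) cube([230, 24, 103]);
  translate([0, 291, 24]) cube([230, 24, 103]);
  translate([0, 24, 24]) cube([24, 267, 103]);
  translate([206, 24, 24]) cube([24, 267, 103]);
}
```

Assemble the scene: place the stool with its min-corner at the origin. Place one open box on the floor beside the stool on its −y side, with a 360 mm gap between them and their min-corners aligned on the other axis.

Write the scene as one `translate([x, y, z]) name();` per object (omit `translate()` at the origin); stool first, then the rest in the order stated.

stool();
translate([0, -675, 0]) open_box();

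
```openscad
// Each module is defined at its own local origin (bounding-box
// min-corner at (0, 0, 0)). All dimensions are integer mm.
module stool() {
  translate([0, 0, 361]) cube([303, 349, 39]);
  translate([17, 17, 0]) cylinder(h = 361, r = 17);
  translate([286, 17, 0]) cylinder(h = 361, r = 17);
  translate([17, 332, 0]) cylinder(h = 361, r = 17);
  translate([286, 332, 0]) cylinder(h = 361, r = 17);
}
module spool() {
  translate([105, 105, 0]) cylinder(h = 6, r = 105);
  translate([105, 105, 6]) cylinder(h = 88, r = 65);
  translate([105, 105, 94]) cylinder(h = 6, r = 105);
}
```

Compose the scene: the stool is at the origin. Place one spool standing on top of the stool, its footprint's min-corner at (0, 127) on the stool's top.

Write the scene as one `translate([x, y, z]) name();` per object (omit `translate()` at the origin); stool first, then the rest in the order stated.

stool();
translate([0, 127, 400]) spool();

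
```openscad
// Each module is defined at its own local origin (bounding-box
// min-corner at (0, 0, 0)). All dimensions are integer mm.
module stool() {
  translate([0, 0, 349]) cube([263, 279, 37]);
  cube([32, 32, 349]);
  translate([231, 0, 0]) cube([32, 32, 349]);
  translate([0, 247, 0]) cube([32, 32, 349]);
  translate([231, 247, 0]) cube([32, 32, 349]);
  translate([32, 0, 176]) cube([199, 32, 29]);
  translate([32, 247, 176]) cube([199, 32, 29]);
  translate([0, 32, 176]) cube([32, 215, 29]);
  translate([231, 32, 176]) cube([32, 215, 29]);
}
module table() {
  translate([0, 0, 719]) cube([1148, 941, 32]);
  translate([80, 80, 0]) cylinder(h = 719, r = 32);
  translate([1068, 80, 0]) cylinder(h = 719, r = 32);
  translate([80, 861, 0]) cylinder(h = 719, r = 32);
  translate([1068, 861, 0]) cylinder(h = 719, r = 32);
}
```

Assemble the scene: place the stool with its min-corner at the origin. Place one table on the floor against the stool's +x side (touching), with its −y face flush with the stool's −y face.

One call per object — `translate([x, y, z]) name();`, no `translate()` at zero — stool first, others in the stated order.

stool();
translate([263, 0, 0]) table();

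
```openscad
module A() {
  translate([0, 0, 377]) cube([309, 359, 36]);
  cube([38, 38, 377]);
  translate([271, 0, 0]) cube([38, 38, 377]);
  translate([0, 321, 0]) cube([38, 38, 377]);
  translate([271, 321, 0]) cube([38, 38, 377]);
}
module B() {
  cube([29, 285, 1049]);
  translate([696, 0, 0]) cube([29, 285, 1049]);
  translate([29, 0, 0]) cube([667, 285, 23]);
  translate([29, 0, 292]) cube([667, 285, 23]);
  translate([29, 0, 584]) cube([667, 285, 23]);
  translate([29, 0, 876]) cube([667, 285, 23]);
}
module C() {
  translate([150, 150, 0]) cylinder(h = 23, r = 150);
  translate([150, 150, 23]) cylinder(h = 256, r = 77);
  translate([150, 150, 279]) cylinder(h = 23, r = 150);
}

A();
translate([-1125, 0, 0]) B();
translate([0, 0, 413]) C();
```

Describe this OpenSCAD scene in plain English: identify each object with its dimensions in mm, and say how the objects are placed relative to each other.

A is a four-legged stool. The seat is a 309×359×36 mm slab whose top surface is at z = 413 mm; four square legs, each 38×38 mm in cross-section, run from the floor (z = 0) to the underside of the seat, each flush with a corner of the seat.

B is a bookshelf 725 mm wide overall, 285 mm deep and 1049 mm tall. The two sides are 29 mm thick vertical panels. 4 horizontal shelves of 23 mm thickness span between the inner faces of the sides; the lowest shelf sits on the floor and shelves are stacked with a clear vertical gap of 269 mm between each pair.

C is a spool: two coaxial disc flanges of radius 150 mm and thickness 23 mm, joined by a core cylinder of radius 77 mm and height 256 mm. The lower flange rests on z = 0 and the three cylinders share a vertical axis.

The bookshelf is on the floor beside the stool on its −x side. The spool is on top of the stool.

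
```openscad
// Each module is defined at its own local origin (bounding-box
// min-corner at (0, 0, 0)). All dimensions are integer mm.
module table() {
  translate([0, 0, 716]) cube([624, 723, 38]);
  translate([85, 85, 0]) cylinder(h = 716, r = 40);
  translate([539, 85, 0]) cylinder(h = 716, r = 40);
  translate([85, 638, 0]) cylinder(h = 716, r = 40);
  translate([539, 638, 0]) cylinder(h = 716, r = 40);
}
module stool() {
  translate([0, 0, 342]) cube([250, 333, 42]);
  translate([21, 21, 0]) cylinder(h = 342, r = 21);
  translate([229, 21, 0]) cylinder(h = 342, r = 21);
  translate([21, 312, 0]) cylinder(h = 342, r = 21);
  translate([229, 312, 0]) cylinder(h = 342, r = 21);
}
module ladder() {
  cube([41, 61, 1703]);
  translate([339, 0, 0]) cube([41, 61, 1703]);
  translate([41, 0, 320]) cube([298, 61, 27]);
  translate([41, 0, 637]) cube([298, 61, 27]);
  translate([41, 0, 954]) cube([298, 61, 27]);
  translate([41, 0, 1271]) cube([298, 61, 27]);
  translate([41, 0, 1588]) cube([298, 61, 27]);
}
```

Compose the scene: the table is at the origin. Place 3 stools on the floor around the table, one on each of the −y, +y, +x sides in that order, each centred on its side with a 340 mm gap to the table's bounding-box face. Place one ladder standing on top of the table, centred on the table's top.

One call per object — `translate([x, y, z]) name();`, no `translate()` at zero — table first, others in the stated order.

table();
translate([187, -673, 0]) stool();
translate([187, 1063, 0]) stool();
translate([964, 195, 0]) stool();
translate([122, 331, 754]) ladder();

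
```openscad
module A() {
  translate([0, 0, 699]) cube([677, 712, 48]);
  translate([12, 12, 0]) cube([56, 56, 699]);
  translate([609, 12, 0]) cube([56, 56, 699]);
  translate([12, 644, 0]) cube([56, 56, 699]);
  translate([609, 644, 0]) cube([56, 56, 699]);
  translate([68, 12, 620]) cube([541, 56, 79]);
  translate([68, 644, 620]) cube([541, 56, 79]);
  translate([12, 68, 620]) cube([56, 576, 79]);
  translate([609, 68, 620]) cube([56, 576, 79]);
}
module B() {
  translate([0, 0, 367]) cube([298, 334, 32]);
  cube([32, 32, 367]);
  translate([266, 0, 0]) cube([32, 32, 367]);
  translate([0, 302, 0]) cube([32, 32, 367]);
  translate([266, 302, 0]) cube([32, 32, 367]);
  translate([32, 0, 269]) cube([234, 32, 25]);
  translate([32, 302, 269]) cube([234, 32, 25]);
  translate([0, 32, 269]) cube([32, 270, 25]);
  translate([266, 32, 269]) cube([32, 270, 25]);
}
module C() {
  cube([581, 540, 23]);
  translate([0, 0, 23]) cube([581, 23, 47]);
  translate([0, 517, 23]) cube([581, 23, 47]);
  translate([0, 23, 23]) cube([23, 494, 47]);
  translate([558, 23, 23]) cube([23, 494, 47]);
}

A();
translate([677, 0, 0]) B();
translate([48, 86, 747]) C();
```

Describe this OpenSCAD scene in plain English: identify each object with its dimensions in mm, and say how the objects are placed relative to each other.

A is a rectangular dining table. The top is 677×712×48 mm with its upper surface at z = 747 mm. It stands on four 56×56 mm square legs, each inset 12 mm from the nearest pair of top edges, running from the floor to the underside of the top. Four apron rails, 56 mm thick and 79 mm tall, run between adjacent legs with their top edges flush with the underside of the top and their outer faces flush with the legs' outer faces.

B is a four-legged stool. The seat is a 298×334×32 mm slab whose top surface is at z = 399 mm; four square legs, each 32×32 mm in cross-section, run from the floor (z = 0) to the underside of the seat, each flush with a corner of the seat. Four stretchers, 32 mm wide and 25 mm tall, connect adjacent legs with their undersides at z = 269 mm, each running between the inner faces of the legs it joins and aligned with the legs' outer faces on the other axis.

C is an open storage box with external size 581×540×70 mm and wall thickness 23 mm (the base is also 23 mm thick). The base covers the whole footprint; the four walls stand on the base, with the y-facing walls full-width and the x-facing walls fitting between their inner faces.

The stool is against the table's +x side, with their −y faces flush. The open box is on top of the table, centred.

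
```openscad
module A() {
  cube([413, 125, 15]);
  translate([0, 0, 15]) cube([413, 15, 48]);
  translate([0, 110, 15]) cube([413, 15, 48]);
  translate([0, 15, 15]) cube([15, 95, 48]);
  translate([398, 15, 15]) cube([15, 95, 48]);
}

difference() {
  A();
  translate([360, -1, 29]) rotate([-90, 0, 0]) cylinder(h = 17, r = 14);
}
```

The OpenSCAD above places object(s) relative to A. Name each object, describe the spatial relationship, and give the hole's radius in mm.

A is an open box. The open box has a circular hole through its front wall. The hole's radius is 14 mm.

The subtracted cylinder has r = 14 mm.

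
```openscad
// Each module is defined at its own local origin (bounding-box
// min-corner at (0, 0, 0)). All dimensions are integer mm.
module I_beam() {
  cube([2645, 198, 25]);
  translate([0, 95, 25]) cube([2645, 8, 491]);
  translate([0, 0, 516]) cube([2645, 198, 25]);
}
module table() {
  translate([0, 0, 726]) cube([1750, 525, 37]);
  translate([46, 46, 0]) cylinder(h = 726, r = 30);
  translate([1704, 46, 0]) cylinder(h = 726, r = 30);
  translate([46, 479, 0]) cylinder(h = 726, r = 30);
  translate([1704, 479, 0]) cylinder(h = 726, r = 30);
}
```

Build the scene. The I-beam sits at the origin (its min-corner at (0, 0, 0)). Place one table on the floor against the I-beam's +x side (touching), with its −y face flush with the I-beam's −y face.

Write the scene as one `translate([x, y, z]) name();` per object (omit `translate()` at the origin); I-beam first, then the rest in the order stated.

I_beam();
translate([2645, 0, 0]) table();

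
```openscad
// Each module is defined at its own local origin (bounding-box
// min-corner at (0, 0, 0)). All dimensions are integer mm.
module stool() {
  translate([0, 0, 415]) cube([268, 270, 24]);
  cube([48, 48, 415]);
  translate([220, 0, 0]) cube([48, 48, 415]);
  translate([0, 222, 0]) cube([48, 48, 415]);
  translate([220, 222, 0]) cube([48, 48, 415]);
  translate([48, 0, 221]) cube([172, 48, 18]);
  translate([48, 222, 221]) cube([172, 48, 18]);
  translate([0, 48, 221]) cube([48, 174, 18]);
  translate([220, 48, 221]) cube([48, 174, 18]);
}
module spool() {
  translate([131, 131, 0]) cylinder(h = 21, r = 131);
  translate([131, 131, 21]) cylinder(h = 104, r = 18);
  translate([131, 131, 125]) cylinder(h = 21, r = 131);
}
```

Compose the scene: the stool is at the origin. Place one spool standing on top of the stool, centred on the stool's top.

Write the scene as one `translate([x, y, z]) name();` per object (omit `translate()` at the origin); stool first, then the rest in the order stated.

stool();
translate([3, 4, 439]) spool();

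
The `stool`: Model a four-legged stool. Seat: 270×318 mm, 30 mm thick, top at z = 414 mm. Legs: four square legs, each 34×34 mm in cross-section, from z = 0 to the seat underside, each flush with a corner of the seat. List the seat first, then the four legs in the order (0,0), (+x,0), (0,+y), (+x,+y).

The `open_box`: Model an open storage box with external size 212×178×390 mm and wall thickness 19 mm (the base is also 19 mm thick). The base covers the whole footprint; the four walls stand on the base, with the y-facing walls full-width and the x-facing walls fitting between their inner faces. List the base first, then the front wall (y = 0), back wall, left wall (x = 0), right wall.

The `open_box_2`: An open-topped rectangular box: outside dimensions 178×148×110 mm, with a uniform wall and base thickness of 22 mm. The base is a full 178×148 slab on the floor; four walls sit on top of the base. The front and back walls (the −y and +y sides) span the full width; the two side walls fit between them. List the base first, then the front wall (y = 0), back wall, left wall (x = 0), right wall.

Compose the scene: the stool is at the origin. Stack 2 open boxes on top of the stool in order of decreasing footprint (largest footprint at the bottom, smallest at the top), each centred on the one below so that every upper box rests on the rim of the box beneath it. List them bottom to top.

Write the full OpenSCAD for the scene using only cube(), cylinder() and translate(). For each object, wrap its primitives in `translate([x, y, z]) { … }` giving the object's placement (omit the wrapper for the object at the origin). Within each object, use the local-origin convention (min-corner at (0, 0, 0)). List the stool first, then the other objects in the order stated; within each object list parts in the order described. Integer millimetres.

translate([0, 0, 384]) cube([270, 318, 30]);
cube([34, 34, 384]);
translate([236, 0, 0]) cube([34, 34, 384]);
translate([0, 284, 0]) cube([34, 34, 384]);
translate([236, 284, 0]) cube([34, 34, 384]);
translate([29, 70, 414]) {
  cube([212, 178, 19]);
  translate([0, 0, 19]) cube([212, 19, 371]);
  translate([0, 159, 19]) cube([212, 19, 371]);
  translate([0, 19, 19]) cube([19, 140, 371]);
  translate([193, 19, 19]) cube([19, 140, 371]);
}
translate([46, 85, 804]) {
  cube([178, 148, 22]);
  translate([0, 0, 22]) cube([178, 22, 88]);
  translate([0, 126, 22]) cube([178, 22, 88]);
  translate([0, 22, 22]) cube([22, 104, 88]);
  translate([156, 22, 22]) cube([22, 104, 88]);
}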